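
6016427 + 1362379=7378806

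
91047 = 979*93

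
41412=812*51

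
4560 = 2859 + 1701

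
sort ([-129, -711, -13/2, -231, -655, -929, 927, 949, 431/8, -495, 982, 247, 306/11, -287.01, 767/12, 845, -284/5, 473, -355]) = [-929, -711, -655, -495, -355, -287.01, -231, -129, -284/5, -13/2, 306/11, 431/8, 767/12, 247, 473, 845, 927, 949, 982]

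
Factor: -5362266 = -1 * 2^1 * 3^1 * 7^2 * 13^1 * 23^1 * 61^1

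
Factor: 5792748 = 2^2*3^1*13^1*71^1*523^1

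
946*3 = 2838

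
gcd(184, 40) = 8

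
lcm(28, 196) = 196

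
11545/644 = 17 + 597/644 ≈ 17.93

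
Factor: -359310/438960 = -1 * 2^(-3) * 7^1 * 29^1 * 31^(-1) = -203/248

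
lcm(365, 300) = 21900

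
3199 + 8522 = 11721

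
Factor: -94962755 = -1*5^1*193^1*98407^1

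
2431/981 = 2 + 469/981 ≈ 2.48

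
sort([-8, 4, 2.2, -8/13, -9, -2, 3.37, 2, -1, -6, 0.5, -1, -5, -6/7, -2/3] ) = [-9, -8, -6, -5, -2, -1, -1, -6/7, -2/3, -8/13, 0.5, 2, 2.2, 3.37, 4] 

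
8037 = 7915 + 122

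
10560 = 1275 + 9285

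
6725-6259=466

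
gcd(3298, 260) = 2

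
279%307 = 279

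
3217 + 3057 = 6274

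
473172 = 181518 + 291654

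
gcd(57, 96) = 3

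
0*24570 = 0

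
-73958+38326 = -35632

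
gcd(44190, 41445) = 45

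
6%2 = 0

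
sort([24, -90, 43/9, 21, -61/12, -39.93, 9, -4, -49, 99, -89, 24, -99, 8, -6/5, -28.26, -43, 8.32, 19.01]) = [-99, -90, -89, -49, -43, -39.93, -28.26, -61/12, -4, -6/5, 43/9, 8, 8.32, 9, 19.01, 21, 24, 24, 99]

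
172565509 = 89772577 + 82792932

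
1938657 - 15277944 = -13339287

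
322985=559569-236584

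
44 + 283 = 327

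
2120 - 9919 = -7799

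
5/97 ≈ 0.0515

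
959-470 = 489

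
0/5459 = 0 = 0.00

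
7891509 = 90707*87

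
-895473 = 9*(-99497) 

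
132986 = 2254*59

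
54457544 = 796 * 68414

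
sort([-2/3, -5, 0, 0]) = [-5, -2/3, 0, 0]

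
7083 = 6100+983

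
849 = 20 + 829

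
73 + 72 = 145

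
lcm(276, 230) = 1380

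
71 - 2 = 69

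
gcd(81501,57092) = 7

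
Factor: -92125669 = -1 * 17^1 * 5419157^1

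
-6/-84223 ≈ 0.0000712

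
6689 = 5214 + 1475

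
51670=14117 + 37553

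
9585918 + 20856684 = 30442602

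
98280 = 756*130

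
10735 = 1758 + 8977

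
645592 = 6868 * 94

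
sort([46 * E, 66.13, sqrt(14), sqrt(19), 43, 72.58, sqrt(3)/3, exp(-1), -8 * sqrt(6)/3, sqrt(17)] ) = [-8 * sqrt(6)/3, exp(-1), sqrt(3)/3, sqrt(14), sqrt(17), sqrt(19), 43, 66.13, 72.58, 46 * E] 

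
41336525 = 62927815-21591290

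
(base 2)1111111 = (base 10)127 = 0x7f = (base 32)3v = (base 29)4b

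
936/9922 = 468/4961 ≈ 0.0943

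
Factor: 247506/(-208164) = -1*2^(-1)*7^1*11^(-1)*19^(-1)*71^1 = -497/418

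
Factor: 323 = 17^1 * 19^1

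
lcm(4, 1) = 4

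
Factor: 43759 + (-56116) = -1*3^2*1373^1 = -12357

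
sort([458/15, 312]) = [458/15, 312]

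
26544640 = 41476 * 640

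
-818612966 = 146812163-965425129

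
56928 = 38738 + 18190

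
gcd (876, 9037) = 1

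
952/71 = 13+29/71 ≈ 13.41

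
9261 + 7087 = 16348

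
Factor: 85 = 5^1 * 17^1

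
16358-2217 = 14141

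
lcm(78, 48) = 624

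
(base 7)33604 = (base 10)8530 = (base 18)185g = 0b10000101010010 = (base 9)12627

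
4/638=2/319 ≈ 0.00627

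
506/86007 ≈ 0.00588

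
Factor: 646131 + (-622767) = 2^2*3^2*11^1*59^1 = 23364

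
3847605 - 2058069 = 1789536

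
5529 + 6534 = 12063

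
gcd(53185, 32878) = 967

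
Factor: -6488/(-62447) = 2^3 * 7^(-1) * 11^(-1) = 8/77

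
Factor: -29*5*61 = -1*5^1*29^1*61^1 = -8845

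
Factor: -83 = -1 * 83^1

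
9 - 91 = -82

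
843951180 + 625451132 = 1469402312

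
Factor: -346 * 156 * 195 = -1 * 2^3 * 3^2 * 5^1 * 13^2 * 173^1 = -10525320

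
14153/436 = 32+201/436 ≈ 32.46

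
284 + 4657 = 4941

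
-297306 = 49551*(-6)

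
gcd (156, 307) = 1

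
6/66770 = 3/33385≈0.0000899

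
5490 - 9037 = -3547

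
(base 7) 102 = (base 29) 1m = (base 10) 51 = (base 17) 30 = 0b110011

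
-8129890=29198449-37328339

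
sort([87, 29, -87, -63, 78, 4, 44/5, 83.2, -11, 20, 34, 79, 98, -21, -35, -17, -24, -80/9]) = [-87, -63, -35, -24, -21, -17, -11, -80/9, 4, 44/5, 20, 29, 34, 78, 79, 83.2, 87, 98]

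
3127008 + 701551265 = 704678273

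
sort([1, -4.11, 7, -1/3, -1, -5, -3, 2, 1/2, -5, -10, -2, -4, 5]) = [-10, -5, -5, -4.11, -4, -3, -2, -1, -1/3, 1/2, 1, 2, 5, 7]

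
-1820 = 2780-4600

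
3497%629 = 352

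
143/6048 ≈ 0.0236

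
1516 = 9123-7607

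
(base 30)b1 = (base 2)101001011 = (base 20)gb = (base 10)331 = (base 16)14b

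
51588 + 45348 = 96936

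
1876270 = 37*50710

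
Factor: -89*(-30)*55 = 2^1*3^1*5^2*11^1*89^1 = 146850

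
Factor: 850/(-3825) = -1 * 2^1 * 3^(-2) = -2/9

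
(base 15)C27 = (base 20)6GH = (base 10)2737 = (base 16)AB1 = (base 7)10660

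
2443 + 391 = 2834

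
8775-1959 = 6816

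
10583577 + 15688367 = 26271944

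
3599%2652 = 947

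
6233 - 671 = 5562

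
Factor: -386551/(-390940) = 2^(-2)*5^(-1)*1777^(-1)*35141^1 = 35141/35540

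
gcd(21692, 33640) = 116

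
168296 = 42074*4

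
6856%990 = 916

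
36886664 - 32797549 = 4089115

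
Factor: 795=3^1*5^1*53^1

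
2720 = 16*170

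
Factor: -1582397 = -1*1039^1*1523^1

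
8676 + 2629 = 11305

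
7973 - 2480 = 5493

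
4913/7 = 701 + 6/7 ≈ 701.86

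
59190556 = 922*64198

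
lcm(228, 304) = 912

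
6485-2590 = 3895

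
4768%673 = 57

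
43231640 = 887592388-844360748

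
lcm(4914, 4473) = 348894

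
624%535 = 89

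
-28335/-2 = 14167 + 1/2 = 14167.50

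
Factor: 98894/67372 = 2^(-1) * 197^1 * 251^1 * 16843^(-1) = 49447/33686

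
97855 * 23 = 2250665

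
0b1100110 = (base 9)123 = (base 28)3i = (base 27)3l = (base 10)102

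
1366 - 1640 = -274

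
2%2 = 0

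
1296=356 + 940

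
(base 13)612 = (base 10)1029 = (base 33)v6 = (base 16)405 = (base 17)399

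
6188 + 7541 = 13729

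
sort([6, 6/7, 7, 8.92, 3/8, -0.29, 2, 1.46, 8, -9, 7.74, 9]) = [-9, -0.29, 3/8, 6/7, 1.46, 2, 6, 7, 7.74, 8, 8.92, 9]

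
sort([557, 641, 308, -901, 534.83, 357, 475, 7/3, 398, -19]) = [-901, -19, 7/3, 308, 357, 398, 475, 534.83, 557, 641]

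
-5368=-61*88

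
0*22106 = 0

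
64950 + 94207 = 159157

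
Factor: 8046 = 2^1 * 3^3 * 149^1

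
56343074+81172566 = 137515640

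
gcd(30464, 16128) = 1792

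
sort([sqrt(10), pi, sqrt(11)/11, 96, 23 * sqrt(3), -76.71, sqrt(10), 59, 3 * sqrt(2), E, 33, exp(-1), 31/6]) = [-76.71, sqrt(11)/11, exp(-1), E, pi, sqrt(10), sqrt(10), 3 * sqrt(2), 31/6, 33, 23 * sqrt(3), 59, 96]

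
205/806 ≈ 0.254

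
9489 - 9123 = 366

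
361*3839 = 1385879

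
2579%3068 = 2579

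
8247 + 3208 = 11455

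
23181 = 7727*3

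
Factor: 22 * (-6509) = -1 * 2^1 * 11^1 * 23^1 * 283^1 = -143198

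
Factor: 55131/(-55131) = -1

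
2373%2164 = 209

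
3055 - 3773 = -718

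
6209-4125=2084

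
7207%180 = 7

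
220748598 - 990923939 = -770175341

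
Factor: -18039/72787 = -1*3^1*7^1*11^(-1)*13^(-1)*509^(-1)*859^1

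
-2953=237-3190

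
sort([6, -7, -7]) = [-7, -7, 6]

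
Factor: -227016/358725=-1*2^3*3^2*5^(-2)*1051^1*4783^(-1)=-75672/119575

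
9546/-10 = -954 - 3/5 = -954.60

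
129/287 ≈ 0.449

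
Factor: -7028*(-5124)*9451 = 2^4*3^1*7^2*13^1*61^1*251^1*727^1 = 340344421872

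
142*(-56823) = -8068866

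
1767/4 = 441+3/4 = 441.75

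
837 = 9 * 93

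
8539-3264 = 5275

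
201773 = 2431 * 83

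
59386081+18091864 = 77477945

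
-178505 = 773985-952490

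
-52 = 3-55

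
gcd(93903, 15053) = 1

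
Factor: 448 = 2^6*7^1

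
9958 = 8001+1957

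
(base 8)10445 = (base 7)15540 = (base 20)aj9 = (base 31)4hi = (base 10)4389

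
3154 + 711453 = 714607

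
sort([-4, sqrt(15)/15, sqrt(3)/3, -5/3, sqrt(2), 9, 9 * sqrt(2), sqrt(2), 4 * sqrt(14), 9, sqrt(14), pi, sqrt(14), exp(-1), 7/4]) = [-4, -5/3, sqrt(15)/15, exp(-1), sqrt(3)/3, sqrt(2), sqrt(2), 7/4, pi, sqrt(14), sqrt(14), 9, 9, 9 * sqrt(2), 4 * sqrt(14)]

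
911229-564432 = 346797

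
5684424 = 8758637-3074213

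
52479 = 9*5831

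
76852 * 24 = 1844448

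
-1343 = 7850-9193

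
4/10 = 2/5 = 0.40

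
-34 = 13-47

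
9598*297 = 2850606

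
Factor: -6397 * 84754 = -1 * 2^1 * 31^1 * 1367^1 * 6397^1 = -542171338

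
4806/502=9 + 144/251 ≈ 9.57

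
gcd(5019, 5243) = 7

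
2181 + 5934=8115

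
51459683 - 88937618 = -37477935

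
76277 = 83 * 919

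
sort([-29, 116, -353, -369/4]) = [-353, -369/4, -29, 116]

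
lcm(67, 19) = 1273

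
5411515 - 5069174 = 342341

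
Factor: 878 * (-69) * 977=-1 * 2^1 * 3^1 * 23^1 * 439^1 * 977^1=-59188614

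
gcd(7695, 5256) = 9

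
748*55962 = 41859576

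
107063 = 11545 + 95518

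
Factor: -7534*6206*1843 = -1*2^2*19^1*29^1*97^1*107^1*3767^1 = -86171315372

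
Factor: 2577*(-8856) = -1*2^3*3^4*41^1*859^1 = -22821912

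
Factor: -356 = -1 * 2^2 * 89^1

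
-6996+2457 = -4539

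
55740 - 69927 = -14187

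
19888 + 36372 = 56260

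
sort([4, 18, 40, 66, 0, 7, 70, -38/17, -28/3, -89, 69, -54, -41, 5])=[-89, -54, -41, -28/3, -38/17, 0, 4, 5, 7, 18, 40, 66, 69, 70]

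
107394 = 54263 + 53131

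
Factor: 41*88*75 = 2^3*3^1*5^2*11^1*41^1 = 270600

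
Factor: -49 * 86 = -1 * 2^1 * 7^2 * 43^1 = -4214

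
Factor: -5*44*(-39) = 2^2*3^1*5^1*11^1*13^1 = 8580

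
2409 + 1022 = 3431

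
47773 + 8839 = 56612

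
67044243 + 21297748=88341991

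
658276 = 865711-207435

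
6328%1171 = 473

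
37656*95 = 3577320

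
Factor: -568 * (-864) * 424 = 2^11 * 3^3 * 53^1 * 71^1 = 208078848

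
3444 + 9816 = 13260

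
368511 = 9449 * 39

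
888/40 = 111/5 = 22.20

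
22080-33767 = -11687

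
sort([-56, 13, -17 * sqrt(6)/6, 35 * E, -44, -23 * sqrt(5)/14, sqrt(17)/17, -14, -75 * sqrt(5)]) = [-75 * sqrt(5), -56, -44, -14, -17 * sqrt(6)/6, -23 * sqrt(5)/14, sqrt(17)/17, 13, 35 * E]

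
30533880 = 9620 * 3174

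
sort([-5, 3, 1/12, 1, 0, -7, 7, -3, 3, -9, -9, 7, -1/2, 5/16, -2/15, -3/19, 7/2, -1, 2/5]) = [-9, -9, -7, -5, -3, -1, -1/2, -3/19, -2/15, 0, 1/12, 5/16, 2/5, 1, 3, 3, 7/2, 7, 7]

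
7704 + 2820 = 10524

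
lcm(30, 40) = 120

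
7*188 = 1316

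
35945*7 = 251615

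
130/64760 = 13/6476 ≈ 0.00201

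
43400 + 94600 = 138000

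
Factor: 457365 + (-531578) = -1*47^1*1579^1 = -74213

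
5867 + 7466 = 13333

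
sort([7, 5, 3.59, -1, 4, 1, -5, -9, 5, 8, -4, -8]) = [-9, -8, -5, -4, -1, 1, 3.59, 4, 5, 5, 7, 8]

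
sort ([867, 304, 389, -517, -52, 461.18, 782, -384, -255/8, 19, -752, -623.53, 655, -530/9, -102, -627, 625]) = [-752, -627, -623.53, -517, -384, -102, -530/9, -52, -255/8, 19, 304, 389, 461.18, 625, 655, 782, 867]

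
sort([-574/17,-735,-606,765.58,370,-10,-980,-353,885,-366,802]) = [-980,-735,-606,-366,-353,-574/17,-10,370,765.58,802,885]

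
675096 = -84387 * (-8)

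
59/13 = 4+7/13 ≈ 4.54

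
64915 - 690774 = -625859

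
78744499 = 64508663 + 14235836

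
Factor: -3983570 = -1*2^1*5^1*398357^1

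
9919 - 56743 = -46824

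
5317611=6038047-720436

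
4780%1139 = 224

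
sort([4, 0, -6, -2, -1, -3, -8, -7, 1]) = [-8, -7, -6, -3, -2, -1, 0, 1, 4]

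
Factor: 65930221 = 7^1*89^1*97^1*1091^1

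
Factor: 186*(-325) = -1*2^1*3^1*5^2*13^1*31^1 = -60450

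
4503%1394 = 321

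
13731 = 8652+5079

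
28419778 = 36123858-7704080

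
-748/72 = -10 - 7/18 ≈ -10.39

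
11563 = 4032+7531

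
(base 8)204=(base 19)6i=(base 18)76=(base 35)3r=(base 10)132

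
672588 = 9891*68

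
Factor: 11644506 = 2^1*3^3*191^1*1129^1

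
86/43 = 2 = 2.00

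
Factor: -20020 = -1*2^2*5^1*7^1*11^1*13^1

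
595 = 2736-2141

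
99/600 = 33/200 = 0.165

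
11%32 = 11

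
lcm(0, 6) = 0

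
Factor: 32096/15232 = 2^(-2)*7^(-1)*59^1 = 59/28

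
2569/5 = 513 + 4/5 = 513.80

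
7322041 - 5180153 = 2141888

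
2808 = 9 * 312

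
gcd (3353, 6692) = 7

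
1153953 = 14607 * 79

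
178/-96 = -89/48 ≈ -1.85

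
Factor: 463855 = 5^1*7^1*29^1*457^1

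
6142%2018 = 88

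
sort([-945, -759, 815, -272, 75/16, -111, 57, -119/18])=[-945, -759, -272, -111, -119/18, 75/16, 57, 815]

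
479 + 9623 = 10102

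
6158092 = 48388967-42230875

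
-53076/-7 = 7582 + 2/7 ≈ 7582.29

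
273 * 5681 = 1550913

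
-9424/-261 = 36 + 28/261 ≈ 36.11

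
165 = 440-275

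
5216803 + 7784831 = 13001634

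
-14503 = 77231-91734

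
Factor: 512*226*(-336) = -1*2^14*3^1*7^1*113^1 = -38879232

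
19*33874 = 643606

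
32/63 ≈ 0.508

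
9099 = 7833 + 1266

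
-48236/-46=1048 + 14/23 ≈ 1048.61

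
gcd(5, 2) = 1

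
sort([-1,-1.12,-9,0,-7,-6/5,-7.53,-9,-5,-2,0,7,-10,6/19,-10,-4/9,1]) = [-10,-10,-9,-9,-7.53,-7,-5,-2,-6/5,-1.12,-1,-4/9,0,0,6/19,1,7]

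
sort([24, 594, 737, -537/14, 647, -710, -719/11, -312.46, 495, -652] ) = [-710, -652, -312.46, -719/11, -537/14, 24, 495, 594, 647, 737] 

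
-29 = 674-703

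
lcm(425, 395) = 33575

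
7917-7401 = 516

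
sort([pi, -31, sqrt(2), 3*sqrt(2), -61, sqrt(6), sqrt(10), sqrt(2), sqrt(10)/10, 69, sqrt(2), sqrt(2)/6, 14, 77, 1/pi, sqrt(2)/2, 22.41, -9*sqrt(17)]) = [-61, -9*sqrt(17), -31, sqrt(2)/6, sqrt(10)/10, 1/pi, sqrt(2)/2, sqrt(2), sqrt(2), sqrt(2), sqrt(6), pi, sqrt(10), 3*sqrt(2), 14, 22.41, 69, 77]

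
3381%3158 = 223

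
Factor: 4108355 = 5^1 * 199^1 * 4129^1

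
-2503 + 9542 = 7039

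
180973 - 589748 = -408775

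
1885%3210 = 1885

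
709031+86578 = 795609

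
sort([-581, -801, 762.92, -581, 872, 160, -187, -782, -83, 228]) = [-801, -782, -581, -581, -187, -83, 160, 228, 762.92, 872]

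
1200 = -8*(-150)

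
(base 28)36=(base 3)10100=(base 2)1011010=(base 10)90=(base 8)132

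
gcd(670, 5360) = 670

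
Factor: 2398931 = 2398931^1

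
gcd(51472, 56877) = 1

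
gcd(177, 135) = 3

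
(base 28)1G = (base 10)44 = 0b101100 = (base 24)1K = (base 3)1122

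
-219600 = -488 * 450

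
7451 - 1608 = 5843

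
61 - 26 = 35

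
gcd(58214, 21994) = 2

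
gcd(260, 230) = 10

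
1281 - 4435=-3154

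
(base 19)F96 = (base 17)125G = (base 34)4SG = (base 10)5592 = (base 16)15D8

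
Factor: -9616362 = -1 * 2^1 * 3^1 * 7^1 * 228961^1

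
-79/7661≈-0.0103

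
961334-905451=55883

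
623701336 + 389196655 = 1012897991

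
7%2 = 1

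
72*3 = 216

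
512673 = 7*73239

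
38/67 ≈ 0.567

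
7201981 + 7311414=14513395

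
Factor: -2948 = -1 * 2^2 * 11^1 * 67^1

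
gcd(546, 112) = 14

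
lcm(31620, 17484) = 1486140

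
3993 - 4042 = -49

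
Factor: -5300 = -1*2^2*5^2*53^1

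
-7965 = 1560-9525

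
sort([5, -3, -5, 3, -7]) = [-7, -5, -3, 3, 5]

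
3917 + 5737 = 9654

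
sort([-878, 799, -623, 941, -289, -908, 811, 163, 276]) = [-908, -878, -623, -289, 163, 276, 799, 811, 941]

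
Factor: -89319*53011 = -1*3^1*7^1*19^1*1567^1*7573^1 = -4734889509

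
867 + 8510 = 9377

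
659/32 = 20 + 19/32 ≈ 20.59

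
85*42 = 3570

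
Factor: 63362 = 2^1 * 13^1 * 2437^1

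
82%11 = 5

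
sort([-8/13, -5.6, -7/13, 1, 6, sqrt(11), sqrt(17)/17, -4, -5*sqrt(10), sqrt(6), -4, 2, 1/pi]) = [-5*sqrt(10), -5.6, -4, -4, -8/13, -7/13, sqrt(17)/17, 1/pi, 1, 2, sqrt(6), sqrt(11), 6]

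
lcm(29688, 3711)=29688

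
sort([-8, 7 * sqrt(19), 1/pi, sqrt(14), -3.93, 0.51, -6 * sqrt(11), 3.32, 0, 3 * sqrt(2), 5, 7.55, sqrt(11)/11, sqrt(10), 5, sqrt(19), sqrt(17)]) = [-6 * sqrt(11), -8, -3.93, 0, sqrt(11)/11, 1/pi, 0.51, sqrt(10), 3.32, sqrt(14), sqrt(17), 3 * sqrt(2), sqrt(19), 5, 5, 7.55, 7 * sqrt(19)]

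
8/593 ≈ 0.0135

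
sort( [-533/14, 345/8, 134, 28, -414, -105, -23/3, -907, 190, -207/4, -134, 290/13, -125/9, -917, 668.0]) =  [-917, -907, -414, -134, -105, -207/4, -533/14, -125/9, -23/3, 290/13, 28, 345/8, 134, 190, 668.0]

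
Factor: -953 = -1 * 953^1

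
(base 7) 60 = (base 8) 52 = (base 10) 42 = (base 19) 24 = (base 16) 2a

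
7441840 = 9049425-1607585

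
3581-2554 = 1027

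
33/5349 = 11/1783 ≈ 0.00617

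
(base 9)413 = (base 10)336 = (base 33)a6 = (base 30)b6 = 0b101010000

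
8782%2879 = 145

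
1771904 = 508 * 3488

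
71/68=1 + 3/68 ≈ 1.04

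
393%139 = 115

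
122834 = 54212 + 68622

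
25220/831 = 30+290/831 ≈ 30.35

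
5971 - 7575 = -1604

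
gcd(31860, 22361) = 59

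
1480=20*74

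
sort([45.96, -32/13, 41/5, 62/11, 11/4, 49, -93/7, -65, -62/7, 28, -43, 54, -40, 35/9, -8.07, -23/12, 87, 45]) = [-65, -43, -40, -93/7, -62/7, -8.07, -32/13, -23/12, 11/4, 35/9, 62/11, 41/5, 28, 45, 45.96, 49, 54, 87]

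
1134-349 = 785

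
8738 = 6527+2211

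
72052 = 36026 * 2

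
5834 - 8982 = -3148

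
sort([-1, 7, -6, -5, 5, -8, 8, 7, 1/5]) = [-8, -6, -5, -1, 1/5, 5, 7, 7, 8]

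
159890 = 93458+66432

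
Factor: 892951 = 892951^1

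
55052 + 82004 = 137056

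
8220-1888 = 6332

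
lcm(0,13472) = 0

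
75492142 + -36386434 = 39105708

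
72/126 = 4/7≈0.571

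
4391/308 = 14 + 79/308 ≈ 14.26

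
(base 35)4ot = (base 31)603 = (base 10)5769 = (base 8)13211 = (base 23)akj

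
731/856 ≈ 0.854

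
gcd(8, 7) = 1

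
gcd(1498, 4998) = 14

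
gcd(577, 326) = 1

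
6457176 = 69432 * 93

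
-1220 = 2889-4109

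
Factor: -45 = -1*3^2*5^1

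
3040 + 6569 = 9609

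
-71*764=-54244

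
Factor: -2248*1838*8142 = -1*2^5*3^1*23^1*59^1*281^1*919^1 = -33641311008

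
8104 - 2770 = 5334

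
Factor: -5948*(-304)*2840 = 2^9*5^1*19^1*71^1*1487^1 = 5135265280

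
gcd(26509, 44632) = 7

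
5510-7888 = -2378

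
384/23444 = 96/5861 ≈ 0.0164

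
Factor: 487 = 487^1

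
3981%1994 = 1987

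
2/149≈0.0134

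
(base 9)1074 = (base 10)796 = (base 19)23h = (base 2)1100011100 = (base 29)rd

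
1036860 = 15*69124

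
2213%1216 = 997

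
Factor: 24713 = 13^1*1901^1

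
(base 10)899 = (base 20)24j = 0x383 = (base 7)2423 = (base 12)62b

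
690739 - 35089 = 655650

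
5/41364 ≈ 0.000121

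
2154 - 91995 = -89841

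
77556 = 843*92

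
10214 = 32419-22205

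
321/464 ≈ 0.692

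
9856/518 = 704/37 ≈ 19.03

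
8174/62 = 131 + 26/31 ≈ 131.84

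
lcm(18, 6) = 18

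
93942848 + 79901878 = 173844726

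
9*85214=766926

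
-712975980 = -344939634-368036346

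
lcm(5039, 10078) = 10078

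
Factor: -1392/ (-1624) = 2^1 * 3^1 * 7^ (-1) = 6/7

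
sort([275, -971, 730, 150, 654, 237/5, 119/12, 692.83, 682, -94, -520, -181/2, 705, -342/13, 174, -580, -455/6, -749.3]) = [-971, -749.3, -580, -520, -94, -181/2, -455/6, -342/13, 119/12, 237/5, 150, 174, 275, 654, 682, 692.83, 705, 730]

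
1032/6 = 172 = 172.00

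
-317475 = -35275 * 9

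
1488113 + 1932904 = 3421017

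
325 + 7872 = 8197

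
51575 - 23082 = 28493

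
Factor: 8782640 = 2^4 * 5^1 * 311^1 * 353^1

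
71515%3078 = 721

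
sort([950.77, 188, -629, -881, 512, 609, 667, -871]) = [-881, -871, -629, 188, 512, 609, 667, 950.77]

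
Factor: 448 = 2^6*7^1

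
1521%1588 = 1521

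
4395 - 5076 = -681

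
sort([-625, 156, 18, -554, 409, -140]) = [-625, -554, -140, 18, 156, 409]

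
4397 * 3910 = 17192270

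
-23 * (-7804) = 179492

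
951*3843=3654693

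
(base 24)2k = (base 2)1000100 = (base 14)4c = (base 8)104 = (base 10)68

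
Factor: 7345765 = 5^1 * 7^1 * 41^1 * 5119^1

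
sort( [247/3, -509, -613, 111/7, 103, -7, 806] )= [-613, -509, -7, 111/7, 247/3, 103, 806] 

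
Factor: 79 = 79^1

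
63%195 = 63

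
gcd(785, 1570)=785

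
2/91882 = 1/45941 ≈ 0.0000218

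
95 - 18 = 77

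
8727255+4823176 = 13550431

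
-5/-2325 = 1/465 ≈ 0.00215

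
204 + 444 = 648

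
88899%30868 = 27163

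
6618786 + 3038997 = 9657783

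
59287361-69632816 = -10345455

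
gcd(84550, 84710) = 10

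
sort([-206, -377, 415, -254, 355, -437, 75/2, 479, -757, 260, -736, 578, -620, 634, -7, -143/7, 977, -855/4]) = [-757, -736, -620, -437, -377, -254, -855/4, -206, -143/7, -7, 75/2, 260, 355, 415, 479, 578, 634, 977]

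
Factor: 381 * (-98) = -1 * 2^1 * 3^1 * 7^2 * 127^1 = -37338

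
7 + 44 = 51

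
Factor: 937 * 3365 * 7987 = 5^1 * 7^2 * 163^1 * 673^1 * 937^1 = 25183050935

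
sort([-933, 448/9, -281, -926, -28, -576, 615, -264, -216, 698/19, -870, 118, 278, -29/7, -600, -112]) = [-933, -926, -870, -600, -576, -281, -264, -216, -112, -28, -29/7, 698/19, 448/9, 118, 278, 615]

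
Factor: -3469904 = -1 * 2^4 * 17^1 * 12757^1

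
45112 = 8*5639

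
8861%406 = 335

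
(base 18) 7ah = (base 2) 100110100001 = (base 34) 24h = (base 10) 2465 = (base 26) 3gl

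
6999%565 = 219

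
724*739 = 535036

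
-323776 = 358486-682262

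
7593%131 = 126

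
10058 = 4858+5200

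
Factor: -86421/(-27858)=2^(-1)*4643^(-1)*28807^1=28807/9286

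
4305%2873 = 1432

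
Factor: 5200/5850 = 2^3 * 3^ (-2) = 8/9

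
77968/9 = 8663 + 1/9 ≈ 8663.11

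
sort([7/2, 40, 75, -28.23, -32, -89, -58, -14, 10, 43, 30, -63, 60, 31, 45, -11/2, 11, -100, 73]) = [-100, -89, -63, -58, -32, -28.23, -14, -11/2, 7/2, 10, 11, 30, 31, 40, 43, 45, 60, 73, 75]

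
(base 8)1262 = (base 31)m8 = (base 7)2004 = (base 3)221120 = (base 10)690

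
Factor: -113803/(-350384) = 2^(-4)*61^(-1)*317^1 = 317/976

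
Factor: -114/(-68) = 2^(-1)*3^1*17^(-1)*19^1 = 57/34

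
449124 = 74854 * 6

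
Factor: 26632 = 2^3*3329^1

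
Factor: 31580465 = 5^1*7^1*902299^1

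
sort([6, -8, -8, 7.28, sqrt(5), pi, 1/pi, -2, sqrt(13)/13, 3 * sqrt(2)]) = [-8, -8, -2, sqrt(13)/13, 1/pi, sqrt(5), pi, 3 * sqrt(2), 6, 7.28]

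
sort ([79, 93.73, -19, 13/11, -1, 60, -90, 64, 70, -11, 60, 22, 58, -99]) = [-99, -90, -19, -11, -1, 13/11, 22, 58, 60, 60, 64, 70, 79, 93.73]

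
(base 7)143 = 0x50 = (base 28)2o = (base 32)2g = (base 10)80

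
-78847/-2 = 39423 + 1/2 = 39423.50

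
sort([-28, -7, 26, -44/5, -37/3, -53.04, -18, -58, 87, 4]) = [-58, -53.04, -28, -18, -37/3, -44/5, -7, 4, 26, 87]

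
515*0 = 0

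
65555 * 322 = 21108710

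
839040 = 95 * 8832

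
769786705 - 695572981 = 74213724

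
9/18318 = 3/6106 ≈ 0.000491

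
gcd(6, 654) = 6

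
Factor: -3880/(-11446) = 2^2 * 5^1 * 59^(-1) = 20/59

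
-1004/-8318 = 502/4159 ≈ 0.121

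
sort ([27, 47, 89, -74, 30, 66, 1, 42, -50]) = [-74, -50, 1, 27, 30, 42, 47, 66, 89]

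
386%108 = 62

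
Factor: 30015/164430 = 2^ (-1) * 3^ (-2) * 7^ (-1) * 23^1 = 23/126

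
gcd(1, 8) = 1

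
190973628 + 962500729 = 1153474357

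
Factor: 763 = 7^1*109^1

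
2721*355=965955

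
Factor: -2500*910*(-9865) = 2^3*5^6*7^1*13^1*1973^1 = 22442875000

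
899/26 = 34+15/26 ≈ 34.58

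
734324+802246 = 1536570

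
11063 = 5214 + 5849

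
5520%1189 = 764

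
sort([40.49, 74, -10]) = [-10, 40.49, 74]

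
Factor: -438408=-1*2^3*3^2*6089^1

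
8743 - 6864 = 1879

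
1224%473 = 278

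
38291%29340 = 8951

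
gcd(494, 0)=494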